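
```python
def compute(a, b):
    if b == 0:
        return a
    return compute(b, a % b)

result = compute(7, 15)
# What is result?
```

compute(7, 15) -> compute(15, 7) -> compute(7, 1) -> compute(1, 0) -> 1

Answer: 1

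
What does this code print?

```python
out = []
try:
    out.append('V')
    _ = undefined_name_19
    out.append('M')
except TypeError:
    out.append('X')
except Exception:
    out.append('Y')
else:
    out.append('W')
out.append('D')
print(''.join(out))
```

Execution trace: 'V' (try body) → 'Y' (except Exception) → 'D' (after the try/except). Output: VYD

Answer: VYD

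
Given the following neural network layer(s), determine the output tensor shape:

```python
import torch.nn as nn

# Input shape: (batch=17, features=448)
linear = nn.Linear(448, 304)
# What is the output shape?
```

Input: (17, 448) -> Output: (17, 304)

Answer: (17, 304)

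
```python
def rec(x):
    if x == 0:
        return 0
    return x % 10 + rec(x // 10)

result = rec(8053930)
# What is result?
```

Sum of digits of 8053930: 0 + 3 + 9 + 3 + 5 + 0 + 8 = 28

Answer: 28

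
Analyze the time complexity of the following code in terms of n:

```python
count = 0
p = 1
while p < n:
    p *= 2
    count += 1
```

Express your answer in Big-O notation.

Each loop level contributes: log n. Multiplying the contributions gives O(log n).

Answer: O(log n)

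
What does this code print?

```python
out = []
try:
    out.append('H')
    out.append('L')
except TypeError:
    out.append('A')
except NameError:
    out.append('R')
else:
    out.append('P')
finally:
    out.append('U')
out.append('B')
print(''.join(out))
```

Execution trace: 'H' (try body) → 'L' (try body, no exception) → 'P' (else) → 'U' (finally) → 'B' (after the try/except). Output: HLPUB

Answer: HLPUB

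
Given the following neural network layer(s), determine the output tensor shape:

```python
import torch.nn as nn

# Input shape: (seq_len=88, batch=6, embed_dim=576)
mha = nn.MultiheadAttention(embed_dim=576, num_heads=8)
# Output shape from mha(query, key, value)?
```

Input: (88, 6, 576) -> Output: (88, 6, 576)

Answer: (88, 6, 576)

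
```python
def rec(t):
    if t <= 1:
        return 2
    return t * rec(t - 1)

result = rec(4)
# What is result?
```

rec(4) = 4 * 3 * 2 * 2 = 48

Answer: 48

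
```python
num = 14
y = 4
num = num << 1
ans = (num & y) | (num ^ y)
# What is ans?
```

Trace:
`num = 14` → num = 14
`y = 4` → y = 4
`num = num << 1` → num = 28
`ans = (num & y) | (num ^ y)` → ans = 28
So ans = 28

Answer: 28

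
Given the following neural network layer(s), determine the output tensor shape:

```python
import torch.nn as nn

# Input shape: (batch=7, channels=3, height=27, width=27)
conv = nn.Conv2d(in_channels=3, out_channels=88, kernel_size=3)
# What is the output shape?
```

Input: (7, 3, 27, 27) -> Output: (7, 88, 25, 25)

Answer: (7, 88, 25, 25)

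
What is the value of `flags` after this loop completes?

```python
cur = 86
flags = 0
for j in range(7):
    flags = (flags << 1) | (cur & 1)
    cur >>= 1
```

Reverse lowest 7 bits of 86
`flags` takes the values: 0 → 1 → 3 → 6 → 13 → 26 → 53

Answer: 53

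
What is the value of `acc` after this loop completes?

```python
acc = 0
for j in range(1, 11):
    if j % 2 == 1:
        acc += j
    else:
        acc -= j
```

Add odd, subtract even
`acc` takes the values: 0 → 1 → -1 → 2 → -2 → 3 → -3 → 4 → -4 → 5 → -5

Answer: -5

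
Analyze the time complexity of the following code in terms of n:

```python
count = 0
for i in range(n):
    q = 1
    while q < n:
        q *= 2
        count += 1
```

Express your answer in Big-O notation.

Each loop level contributes: n × log n. Multiplying the contributions gives O(n log n).

Answer: O(n log n)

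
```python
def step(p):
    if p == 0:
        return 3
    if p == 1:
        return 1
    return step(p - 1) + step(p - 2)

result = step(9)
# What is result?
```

Build up from base cases: step(0)=3, step(1)=1, step(2)=4, step(3)=5, step(4)=9, step(5)=14, step(6)=23, ..., step(9)=97

Answer: 97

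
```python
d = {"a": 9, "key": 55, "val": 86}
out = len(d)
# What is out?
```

Trace:
`d = {"a": 9, "key": 55, "val": 86}` → d = {'a': 9, 'key': 55, 'val': 86}
`out = len(d)` → out = 3
So out = 3

Answer: 3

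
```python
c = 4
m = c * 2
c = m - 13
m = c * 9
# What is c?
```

Trace:
`c = 4` → c = 4
`m = c * 2` → m = 8
`c = m - 13` → c = -5
`m = c * 9` → m = -45
So c = -5

Answer: -5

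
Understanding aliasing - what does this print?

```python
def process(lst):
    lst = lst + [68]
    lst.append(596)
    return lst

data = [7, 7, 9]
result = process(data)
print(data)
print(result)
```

Key concept: rebinding parameter vs mutation.
Step by step:
`data = [7, 7, 9]` → data = [7, 7, 9]
`result = process(data)` → result = [7, 7, 9, 68, 596]
`print(data)` → prints [7, 7, 9]
`print(result)` → prints [7, 7, 9, 68, 596]

Answer:
[7, 7, 9]
[7, 7, 9, 68, 596]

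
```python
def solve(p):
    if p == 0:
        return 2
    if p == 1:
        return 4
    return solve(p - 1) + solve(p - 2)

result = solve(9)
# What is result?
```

Build up from base cases: solve(0)=2, solve(1)=4, solve(2)=6, solve(3)=10, solve(4)=16, solve(5)=26, solve(6)=42, ..., solve(9)=178

Answer: 178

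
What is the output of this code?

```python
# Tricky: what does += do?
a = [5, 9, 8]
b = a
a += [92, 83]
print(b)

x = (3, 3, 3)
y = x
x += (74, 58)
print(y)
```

Key concept: += behavior differs for mutable vs immutable.
Step by step:
`a = [5, 9, 8]` → a = [5, 9, 8]
`b = a` → b = [5, 9, 8] (same object as a)
`a += [92, 83]` → a = [5, 9, 8, 92, 83] (same object as b); b = [5, 9, 8, 92, 83] (same object as a)
`print(b)` → prints [5, 9, 8, 92, 83]
`x = (3, 3, 3)` → x = (3, 3, 3)
`y = x` → y = (3, 3, 3)
`x += (74, 58)` → x = (3, 3, 3, 74, 58)
`print(y)` → prints (3, 3, 3)

Answer:
[5, 9, 8, 92, 83]
(3, 3, 3)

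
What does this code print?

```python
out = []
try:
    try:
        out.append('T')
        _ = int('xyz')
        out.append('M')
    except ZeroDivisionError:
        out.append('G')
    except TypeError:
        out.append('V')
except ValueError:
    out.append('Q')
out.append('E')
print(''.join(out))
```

Execution trace: 'T' (try body) → 'Q' (outer except ValueError) → 'E' (after the try/except). Output: TQE

Answer: TQE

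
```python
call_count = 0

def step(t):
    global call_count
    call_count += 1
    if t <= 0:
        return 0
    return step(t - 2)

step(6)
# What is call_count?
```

Linear recursion stepping by 2: 4 calls from t=6 down to ≤0.

Answer: 4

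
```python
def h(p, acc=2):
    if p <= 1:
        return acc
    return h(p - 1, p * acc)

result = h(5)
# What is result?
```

Accumulator trace (n, acc): (5, 2) -> (4, 10) -> (3, 40) -> (2, 120) -> (1, 240) -> return 240

Answer: 240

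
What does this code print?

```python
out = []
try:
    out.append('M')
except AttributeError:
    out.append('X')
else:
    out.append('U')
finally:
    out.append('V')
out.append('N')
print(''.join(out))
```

Execution trace: 'M' (try body, no exception) → 'U' (else) → 'V' (finally) → 'N' (after the try/except). Output: MUVN

Answer: MUVN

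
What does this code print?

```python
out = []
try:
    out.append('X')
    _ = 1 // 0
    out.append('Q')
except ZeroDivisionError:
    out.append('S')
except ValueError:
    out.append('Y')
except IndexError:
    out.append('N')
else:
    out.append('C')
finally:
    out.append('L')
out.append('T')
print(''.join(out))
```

Execution trace: 'X' (try body) → 'S' (except ZeroDivisionError) → 'L' (finally) → 'T' (after the try/except). Output: XSLT

Answer: XSLT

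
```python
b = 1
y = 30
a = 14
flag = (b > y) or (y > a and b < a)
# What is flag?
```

Trace:
`b = 1` → b = 1
`y = 30` → y = 30
`a = 14` → a = 14
`flag = (b > y) or (y > a and b < a)` → flag = True
So flag = True

Answer: True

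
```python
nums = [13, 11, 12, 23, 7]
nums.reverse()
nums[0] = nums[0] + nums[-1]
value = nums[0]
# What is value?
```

Trace:
`nums = [13, 11, 12, 23, 7]` → nums = [13, 11, 12, 23, 7]
`nums.reverse()` → nums = [7, 23, 12, 11, 13]
`nums[0] = nums[0] + nums[-1]` → nums = [20, 23, 12, 11, 13]
`value = nums[0]` → value = 20
So value = 20

Answer: 20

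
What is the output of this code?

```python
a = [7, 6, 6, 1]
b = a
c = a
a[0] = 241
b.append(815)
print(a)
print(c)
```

Key concept: multiple aliases.
Step by step:
`a = [7, 6, 6, 1]` → a = [7, 6, 6, 1]
`b = a` → b = [7, 6, 6, 1] (same object as a)
`c = a` → c = [7, 6, 6, 1] (same object as a, b)
`a[0] = 241` → a = [241, 6, 6, 1] (same object as b, c); b = [241, 6, 6, 1] (same object as a, c); c = [241, 6, 6, 1] (same object as a, b)
`b.append(815)` → a = [241, 6, 6, 1, 815] (same object as b, c); b = [241, 6, 6, 1, 815] (same object as a, c); c = [241, 6, 6, 1, 815] (same object as a, b)
`print(a)` → prints [241, 6, 6, 1, 815]
`print(c)` → prints [241, 6, 6, 1, 815]

Answer:
[241, 6, 6, 1, 815]
[241, 6, 6, 1, 815]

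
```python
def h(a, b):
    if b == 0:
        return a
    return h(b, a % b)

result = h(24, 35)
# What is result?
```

h(24, 35) -> h(35, 24) -> h(24, 11) -> h(11, 2) -> h(2, 1) -> h(1, 0) -> 1

Answer: 1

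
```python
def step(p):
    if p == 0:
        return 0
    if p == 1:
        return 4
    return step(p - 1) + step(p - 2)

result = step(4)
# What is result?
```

Build up from base cases: step(0)=0, step(1)=4, step(2)=4, step(3)=8, step(4)=12

Answer: 12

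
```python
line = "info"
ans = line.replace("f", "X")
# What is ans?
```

Trace:
`line = "info"` → line = 'info'
`ans = line.replace("f", "X")` → ans = 'inXo'
So ans = 'inXo'

Answer: 'inXo'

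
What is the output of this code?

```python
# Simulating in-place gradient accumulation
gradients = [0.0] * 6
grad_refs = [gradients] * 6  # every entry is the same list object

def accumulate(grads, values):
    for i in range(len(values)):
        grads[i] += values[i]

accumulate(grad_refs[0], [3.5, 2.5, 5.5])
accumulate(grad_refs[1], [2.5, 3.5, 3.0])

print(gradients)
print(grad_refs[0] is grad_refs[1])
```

Key concept: gradient accumulation aliasing.
Step by step:
`gradients = [0.0] * 6` → gradients = [0.0, 0.0, 0.0, 0.0, 0.0, 0.0]
`grad_refs = [gradients] * 6` → grad_refs = [[0.0, 0.0, 0.0, 0.0, 0.0, 0.0], [0.0, 0.0, 0.0, 0.0, 0.0, 0.0], [0.0, 0.0, 0.0, 0.0, 0.0, 0.0], [0.0, 0.0, 0.0, 0.0, 0.0, 0.0], [0.0, 0.0, 0.0, 0.0, 0.0, 0.0], [0.0, 0.0, 0.0, 0.0, 0.0, 0.0]]
`accumulate(grad_refs[0], [3.5, 2.5, 5.5])` → gradients = [3.5, 2.5, 5.5, 0.0, 0.0, 0.0]; grad_refs = [[3.5, 2.5, 5.5, 0.0, 0.0, 0.0], [3.5, 2.5, 5.5, 0.0, 0.0, 0.0], [3.5, 2.5, 5.5, 0.0, 0.0, 0.0], [3.5, 2.5, 5.5, 0.0, 0.0, 0.0], [3.5, 2.5, 5.5, 0.0, 0.0, 0.0], [3.5, 2.5, 5.5, 0.0, 0.0, 0.0]]
`accumulate(grad_refs[1], [2.5, 3.5, 3.0])` → gradients = [6.0, 6.0, 8.5, 0.0, 0.0, 0.0]; grad_refs = [[6.0, 6.0, 8.5, 0.0, 0.0, 0.0], [6.0, 6.0, 8.5, 0.0, 0.0, 0.0], [6.0, 6.0, 8.5, 0.0, 0.0, 0.0], [6.0, 6.0, 8.5, 0.0, 0.0, 0.0], [6.0, 6.0, 8.5, 0.0, 0.0, 0.0], [6.0, 6.0, 8.5, 0.0, 0.0, 0.0]]
`print(gradients)` → prints [6.0, 6.0, 8.5, 0.0, 0.0, 0.0]
`print(grad_refs[0] is grad_refs[1])` → prints True

Answer:
[6.0, 6.0, 8.5, 0.0, 0.0, 0.0]
True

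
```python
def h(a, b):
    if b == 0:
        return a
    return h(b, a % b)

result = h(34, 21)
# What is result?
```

h(34, 21) -> h(21, 13) -> h(13, 8) -> h(8, 5) -> h(5, 3) -> h(3, 2) -> h(2, 1) -> h(1, 0) -> 1

Answer: 1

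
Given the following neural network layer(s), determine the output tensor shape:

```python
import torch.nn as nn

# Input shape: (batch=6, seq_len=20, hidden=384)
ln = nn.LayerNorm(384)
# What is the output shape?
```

Input: (6, 20, 384) -> Output: (6, 20, 384)

Answer: (6, 20, 384)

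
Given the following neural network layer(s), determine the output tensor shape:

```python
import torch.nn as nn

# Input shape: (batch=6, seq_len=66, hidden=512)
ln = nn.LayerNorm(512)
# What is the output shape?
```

Input: (6, 66, 512) -> Output: (6, 66, 512)

Answer: (6, 66, 512)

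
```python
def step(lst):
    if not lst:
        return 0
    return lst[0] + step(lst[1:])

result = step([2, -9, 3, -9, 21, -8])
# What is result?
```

2 + (-9) + 3 + (-9) + 21 + (-8) + 0 = 0

Answer: 0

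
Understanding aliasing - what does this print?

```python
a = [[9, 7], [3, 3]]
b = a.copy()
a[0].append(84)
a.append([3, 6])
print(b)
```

Key concept: shallow copy with nested lists.
Step by step:
`a = [[9, 7], [3, 3]]` → a = [[9, 7], [3, 3]]
`b = a.copy()` → b = [[9, 7], [3, 3]]
`a[0].append(84)` → a = [[9, 7, 84], [3, 3]]; b = [[9, 7, 84], [3, 3]]
`a.append([3, 6])` → a = [[9, 7, 84], [3, 3], [3, 6]]
`print(b)` → prints [[9, 7, 84], [3, 3]]

Answer: [[9, 7, 84], [3, 3]]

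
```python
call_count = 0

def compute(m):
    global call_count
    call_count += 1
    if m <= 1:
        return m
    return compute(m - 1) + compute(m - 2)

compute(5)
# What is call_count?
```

Calls(m) = 1 + Calls(m-1) + Calls(m-2); Calls(0)=Calls(1)=1. For m=5 this gives 15.

Answer: 15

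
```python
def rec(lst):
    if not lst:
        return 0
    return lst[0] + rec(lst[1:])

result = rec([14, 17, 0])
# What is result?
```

14 + 17 + 0 + 0 = 31

Answer: 31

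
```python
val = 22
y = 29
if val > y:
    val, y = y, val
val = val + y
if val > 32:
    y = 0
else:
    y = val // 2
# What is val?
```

Trace:
`val = 22` → val = 22
`y = 29` → y = 29
`if val > y: ...` → val > y is False → no variable changes
`val = val + y` → val = 51
`if val > 32: ...` → val > 32 is True → y = 0
So val = 51

Answer: 51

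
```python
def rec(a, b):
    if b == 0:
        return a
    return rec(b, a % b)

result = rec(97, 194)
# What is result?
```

rec(97, 194) -> rec(194, 97) -> rec(97, 0) -> 97

Answer: 97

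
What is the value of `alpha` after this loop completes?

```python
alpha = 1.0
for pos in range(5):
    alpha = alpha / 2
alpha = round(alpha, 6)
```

Halving LR 5 times: 1 / 2^5
`alpha` takes the values: 1.0 → 0.5 → 0.25 → 0.125 → 0.0625 → 0.03125

Answer: 0.03125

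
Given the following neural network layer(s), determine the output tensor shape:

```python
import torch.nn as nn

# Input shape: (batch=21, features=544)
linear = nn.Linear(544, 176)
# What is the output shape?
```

Input: (21, 544) -> Output: (21, 176)

Answer: (21, 176)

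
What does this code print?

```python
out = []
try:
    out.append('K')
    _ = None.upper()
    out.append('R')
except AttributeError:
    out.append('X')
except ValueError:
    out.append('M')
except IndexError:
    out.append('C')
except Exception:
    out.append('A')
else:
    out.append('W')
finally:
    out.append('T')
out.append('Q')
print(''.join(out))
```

Execution trace: 'K' (try body) → 'X' (except AttributeError) → 'T' (finally) → 'Q' (after the try/except). Output: KXTQ

Answer: KXTQ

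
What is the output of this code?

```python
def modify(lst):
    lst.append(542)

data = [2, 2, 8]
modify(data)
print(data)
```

Key concept: function modifies passed list.
Step by step:
`data = [2, 2, 8]` → data = [2, 2, 8]
`modify(data)` → data = [2, 2, 8, 542]
`print(data)` → prints [2, 2, 8, 542]

Answer: [2, 2, 8, 542]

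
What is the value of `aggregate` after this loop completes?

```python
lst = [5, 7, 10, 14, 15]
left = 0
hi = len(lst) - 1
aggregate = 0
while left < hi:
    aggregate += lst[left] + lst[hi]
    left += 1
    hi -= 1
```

Sum of pairs from ends
`aggregate` takes the values: 0 → 20 → 41

Answer: 41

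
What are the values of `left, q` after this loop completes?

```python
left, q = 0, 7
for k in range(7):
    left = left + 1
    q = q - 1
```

left goes 0→7, q goes 7→0
`left, q` takes the values: (0, 7) → (1, 7) → (1, 6) → (2, 6) → (2, 5) → (3, 5) → (3, 4) → (4, 4) → (4, 3) → (5, 3) → (5, 2) → (6, 2) → (6, 1) → (7, 1) → (7, 0)

Answer: 7, 0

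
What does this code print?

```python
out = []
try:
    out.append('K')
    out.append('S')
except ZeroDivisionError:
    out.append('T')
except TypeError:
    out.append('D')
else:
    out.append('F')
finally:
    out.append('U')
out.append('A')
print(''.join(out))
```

Execution trace: 'K' (try body) → 'S' (try body, no exception) → 'F' (else) → 'U' (finally) → 'A' (after the try/except). Output: KSFUA

Answer: KSFUA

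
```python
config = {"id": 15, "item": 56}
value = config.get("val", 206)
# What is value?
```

Trace:
`config = {"id": 15, "item": 56}` → config = {'id': 15, 'item': 56}
`value = config.get("val", 206)` → value = 206
So value = 206

Answer: 206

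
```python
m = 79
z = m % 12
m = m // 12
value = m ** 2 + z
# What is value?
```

Trace:
`m = 79` → m = 79
`z = m % 12` → z = 7
`m = m // 12` → m = 6
`value = m ** 2 + z` → value = 43
So value = 43

Answer: 43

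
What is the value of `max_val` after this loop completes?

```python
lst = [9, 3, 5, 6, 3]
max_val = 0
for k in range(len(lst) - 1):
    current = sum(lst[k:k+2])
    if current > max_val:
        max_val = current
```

Max sum of 2-element window in [9, 3, 5, 6, 3]
`max_val` takes the values: 0 → 12

Answer: 12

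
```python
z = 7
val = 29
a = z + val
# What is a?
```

Trace:
`z = 7` → z = 7
`val = 29` → val = 29
`a = z + val` → a = 36
So a = 36

Answer: 36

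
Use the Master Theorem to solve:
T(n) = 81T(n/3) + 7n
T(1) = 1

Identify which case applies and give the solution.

a=81, b=3, f(n)=7n. log_3(81) = 4. Since c=1 < 4, Case 1 applies: T(n) = Θ(n^log_b(a)) = O(n^4).

Answer: O(n^4) - Case 1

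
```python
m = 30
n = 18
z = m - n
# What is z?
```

Trace:
`m = 30` → m = 30
`n = 18` → n = 18
`z = m - n` → z = 12
So z = 12

Answer: 12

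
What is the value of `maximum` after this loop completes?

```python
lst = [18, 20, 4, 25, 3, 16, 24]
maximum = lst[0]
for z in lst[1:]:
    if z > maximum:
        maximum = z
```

Maximum of [18, 20, 4, 25, 3, 16, 24]
`maximum` takes the values: 18 → 20 → 25

Answer: 25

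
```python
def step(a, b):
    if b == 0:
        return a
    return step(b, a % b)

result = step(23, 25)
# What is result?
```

step(23, 25) -> step(25, 23) -> step(23, 2) -> step(2, 1) -> step(1, 0) -> 1

Answer: 1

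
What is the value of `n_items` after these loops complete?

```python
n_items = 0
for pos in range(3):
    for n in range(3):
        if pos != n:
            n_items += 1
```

3² - 3 (exclude diagonal)
`n_items` takes the values: 0 → 1 → 2 → 3 → 4 → 5 → 6

Answer: 6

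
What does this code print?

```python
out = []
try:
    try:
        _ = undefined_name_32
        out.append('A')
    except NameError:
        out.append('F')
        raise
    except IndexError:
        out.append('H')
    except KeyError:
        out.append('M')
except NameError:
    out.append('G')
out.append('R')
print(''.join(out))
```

Execution trace: 'F' (inner except NameError) → 'G' (outer except NameError) → 'R' (after the try/except). Output: FGR

Answer: FGR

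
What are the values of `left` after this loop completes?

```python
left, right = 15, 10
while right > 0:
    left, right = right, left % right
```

GCD of 15 and 10
`left` takes the values: 15 → 10 → 5

Answer: 5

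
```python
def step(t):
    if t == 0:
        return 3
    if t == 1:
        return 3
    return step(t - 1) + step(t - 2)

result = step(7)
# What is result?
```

Build up from base cases: step(0)=3, step(1)=3, step(2)=6, step(3)=9, step(4)=15, step(5)=24, step(6)=39, ..., step(7)=63

Answer: 63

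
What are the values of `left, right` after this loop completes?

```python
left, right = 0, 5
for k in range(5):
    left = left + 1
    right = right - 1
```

left goes 0→5, right goes 5→0
`left, right` takes the values: (0, 5) → (1, 5) → (1, 4) → (2, 4) → (2, 3) → (3, 3) → (3, 2) → (4, 2) → (4, 1) → (5, 1) → (5, 0)

Answer: 5, 0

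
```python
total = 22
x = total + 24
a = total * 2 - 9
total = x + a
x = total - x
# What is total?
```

Trace:
`total = 22` → total = 22
`x = total + 24` → x = 46
`a = total * 2 - 9` → a = 35
`total = x + a` → total = 81
`x = total - x` → x = 35
So total = 81

Answer: 81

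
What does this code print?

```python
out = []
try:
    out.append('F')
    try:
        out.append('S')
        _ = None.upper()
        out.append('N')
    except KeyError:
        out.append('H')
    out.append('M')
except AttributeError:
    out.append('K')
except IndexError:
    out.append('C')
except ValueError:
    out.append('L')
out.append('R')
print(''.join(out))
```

Execution trace: 'F' (try body) → 'S' (inner try body) → 'K' (except AttributeError) → 'R' (after the try/except). Output: FSKR

Answer: FSKR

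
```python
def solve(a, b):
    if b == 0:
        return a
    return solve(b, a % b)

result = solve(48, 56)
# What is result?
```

solve(48, 56) -> solve(56, 48) -> solve(48, 8) -> solve(8, 0) -> 8

Answer: 8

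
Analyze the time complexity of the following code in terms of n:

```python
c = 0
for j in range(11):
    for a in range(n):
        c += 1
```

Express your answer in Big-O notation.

Each loop level contributes: 1 × n. Multiplying the contributions gives O(n).

Answer: O(n)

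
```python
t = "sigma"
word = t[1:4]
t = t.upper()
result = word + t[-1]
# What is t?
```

Trace:
`t = "sigma"` → t = 'sigma'
`word = t[1:4]` → word = 'igm'
`t = t.upper()` → t = 'SIGMA'
`result = word + t[-1]` → result = 'igmA'
So t = 'SIGMA'

Answer: 'SIGMA'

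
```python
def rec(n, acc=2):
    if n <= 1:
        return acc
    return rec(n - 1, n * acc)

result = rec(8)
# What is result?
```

Accumulator trace (n, acc): (8, 2) -> (7, 16) -> (6, 112) -> (5, 672) -> (4, 3360) -> (3, 13440) -> (2, 40320) -> (1, 80640) -> return 80640

Answer: 80640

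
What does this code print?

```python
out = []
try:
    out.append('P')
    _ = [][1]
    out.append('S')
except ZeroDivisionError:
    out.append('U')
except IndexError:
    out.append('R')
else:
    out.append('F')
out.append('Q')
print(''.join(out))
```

Execution trace: 'P' (try body) → 'R' (except IndexError) → 'Q' (after the try/except). Output: PRQ

Answer: PRQ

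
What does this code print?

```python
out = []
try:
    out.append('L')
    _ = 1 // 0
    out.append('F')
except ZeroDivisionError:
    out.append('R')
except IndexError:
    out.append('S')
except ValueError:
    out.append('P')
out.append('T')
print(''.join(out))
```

Execution trace: 'L' (try body) → 'R' (except ZeroDivisionError) → 'T' (after the try/except). Output: LRT

Answer: LRT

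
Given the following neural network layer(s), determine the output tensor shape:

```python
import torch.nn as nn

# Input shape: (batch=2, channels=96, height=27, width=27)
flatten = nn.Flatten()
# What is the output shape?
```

Input: (2, 96, 27, 27) -> Output: (2, 69984)

Answer: (2, 69984)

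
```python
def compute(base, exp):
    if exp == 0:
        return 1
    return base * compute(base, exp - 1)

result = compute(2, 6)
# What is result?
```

compute(2, 6) = 2 * 2 * 2 * 2 * 2 * 2 = 64

Answer: 64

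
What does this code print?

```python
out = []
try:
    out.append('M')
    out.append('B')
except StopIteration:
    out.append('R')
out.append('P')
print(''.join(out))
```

Execution trace: 'M' (try body) → 'B' (try body, no exception) → 'P' (after the try/except). Output: MBP

Answer: MBP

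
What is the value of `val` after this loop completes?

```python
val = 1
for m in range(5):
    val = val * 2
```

Multiply by 2, 5 times: 1 * 2^5 = 32
`val` takes the values: 1 → 2 → 4 → 8 → 16 → 32

Answer: 32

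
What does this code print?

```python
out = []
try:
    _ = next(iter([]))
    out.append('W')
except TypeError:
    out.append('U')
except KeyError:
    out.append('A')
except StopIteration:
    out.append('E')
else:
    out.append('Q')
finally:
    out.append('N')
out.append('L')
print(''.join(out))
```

Execution trace: 'E' (except StopIteration) → 'N' (finally) → 'L' (after the try/except). Output: ENL

Answer: ENL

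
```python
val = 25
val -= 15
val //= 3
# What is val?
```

Trace:
`val = 25` → val = 25
`val -= 15` → val = 10
`val //= 3` → val = 3
So val = 3

Answer: 3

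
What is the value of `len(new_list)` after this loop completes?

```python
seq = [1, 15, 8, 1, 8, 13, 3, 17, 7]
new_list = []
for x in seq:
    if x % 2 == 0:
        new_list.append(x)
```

Count even numbers in [1, 15, 8, 1, 8, 13, 3, 17, 7]
`new_list` takes the values: [] → [8] → [8, 8]
So `len(new_list)` = 2

Answer: 2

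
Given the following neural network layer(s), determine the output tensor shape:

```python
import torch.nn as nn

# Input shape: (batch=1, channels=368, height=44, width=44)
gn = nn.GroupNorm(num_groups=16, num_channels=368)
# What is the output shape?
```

Input: (1, 368, 44, 44) -> Output: (1, 368, 44, 44)

Answer: (1, 368, 44, 44)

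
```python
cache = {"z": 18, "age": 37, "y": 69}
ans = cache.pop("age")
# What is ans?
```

Trace:
`cache = {"z": 18, "age": 37, "y": 69}` → cache = {'z': 18, 'age': 37, 'y': 69}
`ans = cache.pop("age")` → cache = {'z': 18, 'y': 69}; ans = 37
So ans = 37

Answer: 37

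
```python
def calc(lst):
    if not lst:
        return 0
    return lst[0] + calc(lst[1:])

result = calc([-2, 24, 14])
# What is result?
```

(-2) + 24 + 14 + 0 = 36

Answer: 36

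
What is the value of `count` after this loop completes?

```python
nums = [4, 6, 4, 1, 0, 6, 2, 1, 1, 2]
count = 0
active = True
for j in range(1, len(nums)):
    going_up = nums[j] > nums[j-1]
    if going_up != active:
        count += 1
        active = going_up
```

Count direction changes in [4, 6, 4, 1, 0, 6, 2, 1, 1, 2]
`count` takes the values: 0 → 1 → 2 → 3 → 4

Answer: 4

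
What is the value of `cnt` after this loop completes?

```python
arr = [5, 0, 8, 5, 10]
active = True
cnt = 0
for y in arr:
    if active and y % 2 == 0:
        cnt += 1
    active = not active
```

Count even values at even positions
`cnt` takes the values: 0 → 1 → 2

Answer: 2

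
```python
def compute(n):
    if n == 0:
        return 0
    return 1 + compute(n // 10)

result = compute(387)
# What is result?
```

Count of digits of 387: 3

Answer: 3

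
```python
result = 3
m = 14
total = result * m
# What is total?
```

Trace:
`result = 3` → result = 3
`m = 14` → m = 14
`total = result * m` → total = 42
So total = 42

Answer: 42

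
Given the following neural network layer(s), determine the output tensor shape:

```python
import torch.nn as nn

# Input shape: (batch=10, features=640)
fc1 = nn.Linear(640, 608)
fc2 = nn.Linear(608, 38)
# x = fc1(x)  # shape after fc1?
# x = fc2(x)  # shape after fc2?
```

Input: (10, 640) -> after fc1: (10, 608) -> Output: (10, 38)

Answer: (10, 38)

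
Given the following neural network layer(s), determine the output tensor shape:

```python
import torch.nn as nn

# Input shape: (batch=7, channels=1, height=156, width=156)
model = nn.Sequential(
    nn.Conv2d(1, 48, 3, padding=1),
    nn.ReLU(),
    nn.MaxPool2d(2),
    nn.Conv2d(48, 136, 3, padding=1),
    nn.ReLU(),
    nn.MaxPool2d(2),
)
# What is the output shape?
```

Input: (7, 1, 156, 156) -> after first Conv2d: (7, 48, 156, 156) -> after first MaxPool2d: (7, 48, 78, 78) -> after second Conv2d: (7, 136, 78, 78) -> Output: (7, 136, 39, 39)

Answer: (7, 136, 39, 39)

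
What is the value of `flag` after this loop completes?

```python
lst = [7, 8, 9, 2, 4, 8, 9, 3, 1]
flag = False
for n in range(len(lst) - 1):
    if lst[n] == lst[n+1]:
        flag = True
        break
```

Check consecutive duplicates in [7, 8, 9, 2, 4, 8, 9, 3, 1]
`flag` takes the values: False

Answer: False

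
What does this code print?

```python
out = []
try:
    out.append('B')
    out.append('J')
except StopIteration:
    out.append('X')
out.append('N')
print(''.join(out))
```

Execution trace: 'B' (try body) → 'J' (try body, no exception) → 'N' (after the try/except). Output: BJN

Answer: BJN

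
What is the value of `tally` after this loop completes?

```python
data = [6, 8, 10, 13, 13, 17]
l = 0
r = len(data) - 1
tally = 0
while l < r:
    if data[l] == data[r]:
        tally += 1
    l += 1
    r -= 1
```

Count matching pairs from ends
`tally` takes the values: 0

Answer: 0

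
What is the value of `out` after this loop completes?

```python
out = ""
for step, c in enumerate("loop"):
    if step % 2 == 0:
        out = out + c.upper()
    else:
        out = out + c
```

Uppercase even positions in 'loop'
`out` takes the values: "" → "L" → "Lo" → "LoO" → "LoOp"

Answer: "LoOp"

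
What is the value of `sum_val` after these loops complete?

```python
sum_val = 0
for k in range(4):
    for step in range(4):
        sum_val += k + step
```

Sum of all k+step for k,step in 4x4
`sum_val` takes the values: 0 → 1 → 3 → 6 → 7 → 9 → 12 → 16 → 18 → 21 → 25 → 30 → 33 → 37 → 42 → 48

Answer: 48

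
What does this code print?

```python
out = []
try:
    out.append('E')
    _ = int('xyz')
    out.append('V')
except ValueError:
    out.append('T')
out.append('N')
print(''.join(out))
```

Execution trace: 'E' (try body) → 'T' (except ValueError) → 'N' (after the try/except). Output: ETN

Answer: ETN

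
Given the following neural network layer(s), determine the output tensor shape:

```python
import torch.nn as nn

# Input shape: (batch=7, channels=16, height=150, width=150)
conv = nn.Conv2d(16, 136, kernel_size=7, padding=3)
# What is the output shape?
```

Input: (7, 16, 150, 150) -> Output: (7, 136, 150, 150)

Answer: (7, 136, 150, 150)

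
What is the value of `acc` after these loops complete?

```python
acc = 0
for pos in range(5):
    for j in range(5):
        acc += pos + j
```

Sum of all pos+j for pos,j in 5x5
`acc` takes the values: 0 → 1 → 3 → 6 → 10 → 11 → 13 → 16 → 20 → 25 → 27 → 30 → 34 → 39 → 45 → 48 → 52 → 57 → 63 → 70 → 74 → 79 → 85 → 92 → 100

Answer: 100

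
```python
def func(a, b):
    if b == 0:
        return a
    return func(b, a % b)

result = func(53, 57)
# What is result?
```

func(53, 57) -> func(57, 53) -> func(53, 4) -> func(4, 1) -> func(1, 0) -> 1

Answer: 1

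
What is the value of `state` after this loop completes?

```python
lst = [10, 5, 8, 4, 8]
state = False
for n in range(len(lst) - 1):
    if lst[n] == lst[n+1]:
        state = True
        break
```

Check consecutive duplicates in [10, 5, 8, 4, 8]
`state` takes the values: False

Answer: False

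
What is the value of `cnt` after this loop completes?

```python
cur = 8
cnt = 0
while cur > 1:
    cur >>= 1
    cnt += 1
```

Count right shifts until 1
`cnt` takes the values: 0 → 1 → 2 → 3

Answer: 3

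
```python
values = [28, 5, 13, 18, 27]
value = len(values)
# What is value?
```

Trace:
`values = [28, 5, 13, 18, 27]` → values = [28, 5, 13, 18, 27]
`value = len(values)` → value = 5
So value = 5

Answer: 5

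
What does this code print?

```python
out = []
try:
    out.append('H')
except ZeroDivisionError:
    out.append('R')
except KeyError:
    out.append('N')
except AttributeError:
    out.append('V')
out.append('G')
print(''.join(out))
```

Execution trace: 'H' (try body, no exception) → 'G' (after the try/except). Output: HG

Answer: HG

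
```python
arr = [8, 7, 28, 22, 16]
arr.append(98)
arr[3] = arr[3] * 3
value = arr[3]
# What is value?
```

Trace:
`arr = [8, 7, 28, 22, 16]` → arr = [8, 7, 28, 22, 16]
`arr.append(98)` → arr = [8, 7, 28, 22, 16, 98]
`arr[3] = arr[3] * 3` → arr = [8, 7, 28, 66, 16, 98]
`value = arr[3]` → value = 66
So value = 66

Answer: 66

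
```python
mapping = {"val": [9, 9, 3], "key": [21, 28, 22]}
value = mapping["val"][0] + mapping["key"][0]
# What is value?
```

Trace:
`mapping = {"val": [9, 9, 3], "key": [21, 28, 22]}` → mapping = {'val': [9, 9, 3], 'key': [21, 28, 22]}
`value = mapping["val"][0] + mapping["key"][0]` → value = 30
So value = 30

Answer: 30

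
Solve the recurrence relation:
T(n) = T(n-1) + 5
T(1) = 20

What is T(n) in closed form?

Unrolling: T(n) = T(1) + 5·(n-1) = 20 + 5(n-1) = 5n + 15.

Answer: T(n) = 5n + 15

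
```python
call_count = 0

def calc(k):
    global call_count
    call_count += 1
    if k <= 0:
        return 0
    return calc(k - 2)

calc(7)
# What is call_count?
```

Linear recursion stepping by 2: 5 calls from k=7 down to ≤0.

Answer: 5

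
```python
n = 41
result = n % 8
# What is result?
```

Trace:
`n = 41` → n = 41
`result = n % 8` → result = 1
So result = 1

Answer: 1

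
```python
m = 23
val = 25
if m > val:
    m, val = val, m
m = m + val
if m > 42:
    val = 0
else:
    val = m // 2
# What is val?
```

Trace:
`m = 23` → m = 23
`val = 25` → val = 25
`if m > val: ...` → m > val is False → no variable changes
`m = m + val` → m = 48
`if m > 42: ...` → m > 42 is True → val = 0
So val = 0

Answer: 0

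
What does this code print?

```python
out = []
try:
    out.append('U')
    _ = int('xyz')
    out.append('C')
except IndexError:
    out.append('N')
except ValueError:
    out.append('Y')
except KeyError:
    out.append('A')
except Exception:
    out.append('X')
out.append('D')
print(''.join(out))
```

Execution trace: 'U' (try body) → 'Y' (except ValueError) → 'D' (after the try/except). Output: UYD

Answer: UYD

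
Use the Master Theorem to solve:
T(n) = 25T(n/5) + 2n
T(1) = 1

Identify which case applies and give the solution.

a=25, b=5, f(n)=2n. log_5(25) = 2. Since c=1 < 2, Case 1 applies: T(n) = Θ(n^log_b(a)) = O(n^2).

Answer: O(n^2) - Case 1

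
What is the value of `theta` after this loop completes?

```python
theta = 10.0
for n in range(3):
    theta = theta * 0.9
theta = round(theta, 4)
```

Exponential decay: 10.0 * 0.9^3
`theta` takes the values: 10.0 → 9.0 → 8.1 → 7.29

Answer: 7.29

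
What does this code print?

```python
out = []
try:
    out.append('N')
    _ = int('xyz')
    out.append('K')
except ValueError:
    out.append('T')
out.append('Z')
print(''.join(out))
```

Execution trace: 'N' (try body) → 'T' (except ValueError) → 'Z' (after the try/except). Output: NTZ

Answer: NTZ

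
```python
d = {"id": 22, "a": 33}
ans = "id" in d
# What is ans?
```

Trace:
`d = {"id": 22, "a": 33}` → d = {'id': 22, 'a': 33}
`ans = "id" in d` → ans = True
So ans = True

Answer: True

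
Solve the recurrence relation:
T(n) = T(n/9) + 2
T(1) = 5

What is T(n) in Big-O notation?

Each step divides n by 9 and adds 2. After log_9(n) steps we reach T(1)=5. So T(n) = 2·log_9(n) + 5 = O(log n).

Answer: O(log n)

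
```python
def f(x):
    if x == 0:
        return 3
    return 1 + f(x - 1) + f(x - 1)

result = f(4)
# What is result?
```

f(x) = 1 + 2·f(x-1), f(0)=3. Closed form: (3+1)·2^4 - 1 = 63.

Answer: 63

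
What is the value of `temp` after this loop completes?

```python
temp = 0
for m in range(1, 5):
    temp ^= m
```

XOR of 1 to 4
`temp` takes the values: 0 → 1 → 3 → 0 → 4

Answer: 4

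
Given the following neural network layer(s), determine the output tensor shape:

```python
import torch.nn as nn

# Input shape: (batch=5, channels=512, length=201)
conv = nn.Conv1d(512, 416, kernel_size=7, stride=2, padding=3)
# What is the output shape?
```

Input: (5, 512, 201) -> Output: (5, 416, 101)

Answer: (5, 416, 101)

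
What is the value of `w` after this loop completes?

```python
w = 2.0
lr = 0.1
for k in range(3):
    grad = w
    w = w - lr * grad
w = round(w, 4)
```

Gradient descent: w = 2.0 * (1 - 0.1)^3
`w` takes the values: 2.0 → 1.8 → 1.62 → 1.458

Answer: 1.458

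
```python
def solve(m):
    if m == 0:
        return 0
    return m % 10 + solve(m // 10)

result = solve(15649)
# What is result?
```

Sum of digits of 15649: 9 + 4 + 6 + 5 + 1 = 25

Answer: 25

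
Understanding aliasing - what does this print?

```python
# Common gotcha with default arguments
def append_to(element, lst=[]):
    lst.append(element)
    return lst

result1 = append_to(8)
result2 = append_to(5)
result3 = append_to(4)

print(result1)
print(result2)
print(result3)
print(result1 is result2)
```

Key concept: mutable default argument gotcha.
Step by step:
`result1 = append_to(8)` → result1 = [8]
`result2 = append_to(5)` → result1 = [8, 5] (same object as result2); result2 = [8, 5] (same object as result1)
`result3 = append_to(4)` → result1 = [8, 5, 4] (same object as result2, result3); result2 = [8, 5, 4] (same object as result1, result3); result3 = [8, 5, 4] (same object as result1, result2)
`print(result1)` → prints [8, 5, 4]
`print(result2)` → prints [8, 5, 4]
`print(result3)` → prints [8, 5, 4]
`print(result1 is result2)` → prints True

Answer:
[8, 5, 4]
[8, 5, 4]
[8, 5, 4]
True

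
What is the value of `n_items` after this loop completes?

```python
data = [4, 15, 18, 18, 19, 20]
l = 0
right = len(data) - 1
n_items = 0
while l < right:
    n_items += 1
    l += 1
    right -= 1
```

Iterations until pointers meet (list length 6)
`n_items` takes the values: 0 → 1 → 2 → 3

Answer: 3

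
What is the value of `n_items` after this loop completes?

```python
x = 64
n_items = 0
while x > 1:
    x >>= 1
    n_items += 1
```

Count right shifts until 1
`n_items` takes the values: 0 → 1 → 2 → 3 → 4 → 5 → 6

Answer: 6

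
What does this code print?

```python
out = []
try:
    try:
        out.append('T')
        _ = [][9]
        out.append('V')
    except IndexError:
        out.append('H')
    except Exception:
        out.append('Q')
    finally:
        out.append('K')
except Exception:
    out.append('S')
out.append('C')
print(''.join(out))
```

Execution trace: 'T' (inner try body) → 'H' (inner except IndexError) → 'K' (inner finally) → 'C' (after the try/except). Output: THKC

Answer: THKC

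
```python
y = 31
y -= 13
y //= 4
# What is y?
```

Trace:
`y = 31` → y = 31
`y -= 13` → y = 18
`y //= 4` → y = 4
So y = 4

Answer: 4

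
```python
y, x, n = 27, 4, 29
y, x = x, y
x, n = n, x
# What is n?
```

Trace:
`y, x, n = 27, 4, 29` → y = 27; x = 4; n = 29
`y, x = x, y` → y = 4; x = 27
`x, n = n, x` → x = 29; n = 27
So n = 27

Answer: 27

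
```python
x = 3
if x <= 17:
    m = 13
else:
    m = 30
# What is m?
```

Trace:
`x = 3` → x = 3
`if x <= 17: ...` → x <= 17 is True → m = 13
So m = 13

Answer: 13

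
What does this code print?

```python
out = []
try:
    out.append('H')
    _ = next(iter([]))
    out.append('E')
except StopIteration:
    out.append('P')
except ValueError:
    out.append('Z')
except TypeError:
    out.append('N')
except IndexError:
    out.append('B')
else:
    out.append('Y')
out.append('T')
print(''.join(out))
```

Execution trace: 'H' (try body) → 'P' (except StopIteration) → 'T' (after the try/except). Output: HPT

Answer: HPT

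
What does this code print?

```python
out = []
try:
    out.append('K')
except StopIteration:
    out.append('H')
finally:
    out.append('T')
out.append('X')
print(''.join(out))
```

Execution trace: 'K' (try body, no exception) → 'T' (finally) → 'X' (after the try/except). Output: KTX

Answer: KTX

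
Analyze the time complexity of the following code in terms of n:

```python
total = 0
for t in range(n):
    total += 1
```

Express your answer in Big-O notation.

Each loop level contributes: n. Multiplying the contributions gives O(n).

Answer: O(n)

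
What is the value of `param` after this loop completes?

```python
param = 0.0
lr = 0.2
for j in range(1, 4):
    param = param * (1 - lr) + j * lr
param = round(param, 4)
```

Moving average with lr=0.2
`param` takes the values: 0.0 → 0.2 → 0.56 → 1.048

Answer: 1.048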